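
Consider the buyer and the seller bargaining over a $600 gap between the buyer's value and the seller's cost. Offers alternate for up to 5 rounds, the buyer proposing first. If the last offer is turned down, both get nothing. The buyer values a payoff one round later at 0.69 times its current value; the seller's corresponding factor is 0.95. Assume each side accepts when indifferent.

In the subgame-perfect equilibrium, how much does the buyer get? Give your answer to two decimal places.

307.47

Work backward from the last round.
Round 5 (the buyer proposes): the seller will accept anything ≥ 0, so the buyer offers 0 and keeps 600.
Round 4 (the seller proposes): the buyer can get 600 next round, worth 0.69 × 600 = 414 now; the seller offers that and keeps 186.
Round 3 (the buyer proposes): the seller can get 186 next round, worth 0.95 × 186 = 176.7 now, so the buyer offers 176.7, keeping 423.3.
Round 2 (the seller proposes): the buyer can get 423.3 next round, worth 0.69 × 423.3 = 292.077 now, so the seller offers 292.077, keeping 307.923.
Round 1 (the buyer proposes): the seller can get 307.923 next round, worth 0.95 × 307.923 = 292.52685 now; the buyer offers that and keeps 307.47315.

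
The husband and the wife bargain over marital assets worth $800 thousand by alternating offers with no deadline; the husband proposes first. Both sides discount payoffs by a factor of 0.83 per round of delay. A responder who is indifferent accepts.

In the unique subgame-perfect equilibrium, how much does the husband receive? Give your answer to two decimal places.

437.16

Let x be the husband's share when the husband proposes and y be the wife's share when the wife proposes.
The wife accepts iff offered ≥ 0.83·y, so x = 800 − 0.83y. Symmetrically y = 800 − 0.83x.
Substituting: x = 800 − 0.83(800 − 0.83x), giving x(1 − 0.83·0.83) = 800(1 − 0.83).
So x = 800 × 0.17 / 0.3111 ≈ 437.1585, and the wife receives 800 − x ≈ 362.8415.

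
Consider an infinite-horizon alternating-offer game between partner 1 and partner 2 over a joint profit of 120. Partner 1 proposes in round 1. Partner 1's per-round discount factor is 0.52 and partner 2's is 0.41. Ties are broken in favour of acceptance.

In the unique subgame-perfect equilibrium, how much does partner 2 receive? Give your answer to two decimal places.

30.02

Let x be partner 1's share when partner 1 proposes and y be partner 2's share when partner 2 proposes.
Partner 2 accepts iff offered ≥ 0.41·y, so x = 120 − 0.41y. Symmetrically y = 120 − 0.52x.
Substituting: x = 120 − 0.41(120 − 0.52x), giving x(1 − 0.52·0.41) = 120(1 − 0.41).
So x = 120 × 0.59 / 0.7868 ≈ 89.9847, and partner 2 receives 120 − x ≈ 30.0153.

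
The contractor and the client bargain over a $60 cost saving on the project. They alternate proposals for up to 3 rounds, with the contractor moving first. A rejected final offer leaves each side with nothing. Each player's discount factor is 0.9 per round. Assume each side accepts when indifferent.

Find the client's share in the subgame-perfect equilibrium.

Round 3 (the contractor proposes): rejection yields 0 for the client; the contractor offers 0 and keeps 60.
Round 2 (the client proposes): the contractor can get 60 next round, worth 0.9 × 60 = 54 now; the client offers that and keeps 6.
Round 1 (the contractor proposes): the client can get 6 next round, worth 0.9 × 6 = 5.4 now. The contractor offers 5.4 and keeps 60 − 5.4 = 54.6.

5.4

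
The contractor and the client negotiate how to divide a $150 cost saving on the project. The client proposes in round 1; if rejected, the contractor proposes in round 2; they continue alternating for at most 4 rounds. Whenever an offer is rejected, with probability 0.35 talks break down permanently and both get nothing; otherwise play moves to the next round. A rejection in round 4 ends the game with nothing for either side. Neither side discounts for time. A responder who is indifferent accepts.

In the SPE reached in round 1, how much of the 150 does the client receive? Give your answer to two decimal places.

Round 4 (the contractor proposes): the client will accept anything ≥ 0, so the contractor offers 0 and keeps 150.
Round 3 (the client proposes): rejecting gives the contractor an expected 0.65 × 150 = 97.5. The client offers 97.5 and keeps 150 − 97.5 = 52.5.
Round 2 (the contractor proposes): rejecting gives the client an expected 0.65 × 52.5 = 34.125, so the contractor offers 34.125, keeping 115.875.
Round 1 (the client proposes): rejecting gives the contractor an expected 0.65 × 115.875 = 75.31875. The client offers 75.31875 and keeps 150 − 75.31875 = 74.68125.

74.68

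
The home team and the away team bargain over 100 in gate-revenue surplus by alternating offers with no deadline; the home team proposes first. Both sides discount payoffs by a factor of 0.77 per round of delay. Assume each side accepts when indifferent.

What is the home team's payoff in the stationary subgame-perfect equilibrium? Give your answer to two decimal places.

Let x be the home team's share when the home team proposes and y be the away team's share when the away team proposes.
The away team accepts iff offered ≥ 0.77·y, so x = 100 − 0.77y. Symmetrically y = 100 − 0.77x.
Substituting: x = 100 − 0.77(100 − 0.77x), giving x(1 − 0.77·0.77) = 100(1 − 0.77).
So x = 100 × 0.23 / 0.4071 ≈ 56.4972, and the away team receives 100 − x ≈ 43.5028.

56.50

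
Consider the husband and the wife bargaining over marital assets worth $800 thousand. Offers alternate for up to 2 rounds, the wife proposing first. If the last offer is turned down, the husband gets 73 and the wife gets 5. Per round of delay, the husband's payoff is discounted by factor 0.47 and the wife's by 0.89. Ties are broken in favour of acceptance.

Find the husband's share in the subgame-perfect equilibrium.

373.65

Round 2 (the husband proposes): the wife gets 5 if talks fail, so the husband offers 5 and keeps 795.
Round 1 (the wife proposes): the husband can get 795 next round, worth 0.47 × 795 = 373.65 now, so the wife offers 373.65, keeping 426.35.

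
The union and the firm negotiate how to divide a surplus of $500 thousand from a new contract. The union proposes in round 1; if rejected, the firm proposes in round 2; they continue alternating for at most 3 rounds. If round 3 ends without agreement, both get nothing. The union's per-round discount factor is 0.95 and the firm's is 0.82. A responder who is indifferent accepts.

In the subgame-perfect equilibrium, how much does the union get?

Work backward from the last round.
Round 3 (the union proposes): the firm will accept anything ≥ 0, so the union offers 0 and keeps 500.
Round 2 (the firm proposes): the union can get 500 next round, worth 0.95 × 500 = 475 now, so the firm offers 475, keeping 25.
Round 1 (the union proposes): the firm can get 25 next round, worth 0.82 × 25 = 20.5 now. The union offers 20.5 and keeps 500 − 20.5 = 479.5.

479.5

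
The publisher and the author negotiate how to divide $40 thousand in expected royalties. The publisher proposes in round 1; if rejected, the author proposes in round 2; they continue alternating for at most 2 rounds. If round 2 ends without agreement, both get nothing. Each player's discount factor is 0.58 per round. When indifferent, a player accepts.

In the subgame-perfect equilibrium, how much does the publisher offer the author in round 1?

Work backward from the last round.
Round 2 (the author proposes): the publisher will accept anything ≥ 0, so the author offers 0 and keeps 40.
Round 1 (the publisher proposes): the author can get 40 next round, worth 0.58 × 40 = 23.2 now; the publisher offers that and keeps 16.8.

23.2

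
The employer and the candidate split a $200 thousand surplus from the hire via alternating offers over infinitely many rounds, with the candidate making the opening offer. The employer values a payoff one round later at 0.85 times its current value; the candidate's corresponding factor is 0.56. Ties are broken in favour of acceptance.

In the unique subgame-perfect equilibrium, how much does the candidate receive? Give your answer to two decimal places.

57.25

In a stationary SPE each proposer offers the other exactly their discounted continuation value.
If the candidate keeps x when proposing and the employer keeps y when proposing, then x = 200 − 0.85y and y = 200 − 0.56x.
Solving: x = 200(1 − 0.85) / (1 − 0.56·0.85) = 30 / 0.524 ≈ 57.2519.
The employer gets 200 − 57.2519 ≈ 142.7481.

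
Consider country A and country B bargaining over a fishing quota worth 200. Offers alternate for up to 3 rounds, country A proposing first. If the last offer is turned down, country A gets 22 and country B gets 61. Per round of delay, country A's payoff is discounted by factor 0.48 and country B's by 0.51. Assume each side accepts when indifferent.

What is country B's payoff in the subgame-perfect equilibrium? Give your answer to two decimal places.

By backward induction:
Round 3 (country A proposes): country B gets 61 if talks fail, so country A offers 61 and keeps 139.
Round 2 (country B proposes): country A can get 139 next round, worth 0.48 × 139 = 66.72 now, so country B offers 66.72, keeping 133.28.
Round 1 (country A proposes): country B can get 133.28 next round, worth 0.51 × 133.28 = 67.9728 now. Country A offers 67.9728 and keeps 200 − 67.9728 = 132.0272.

67.97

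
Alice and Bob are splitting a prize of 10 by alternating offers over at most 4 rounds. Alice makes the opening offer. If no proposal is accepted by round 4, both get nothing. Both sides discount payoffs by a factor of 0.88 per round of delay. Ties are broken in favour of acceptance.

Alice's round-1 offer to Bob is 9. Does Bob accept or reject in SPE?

Round 4 (Bob proposes): Alice will accept anything ≥ 0, so Bob offers 0 and keeps 10.
Round 3 (Alice proposes): Bob can get 10 next round, worth 0.88 × 10 = 8.8 now; Alice offers that and keeps 1.2.
Round 2 (Bob proposes): Alice can get 1.2 next round, worth 0.88 × 1.2 = 1.056 now; Bob offers that and keeps 8.944.
So by rejecting in round 1, Bob gets 8.944 next round, worth 0.88 × 8.944 = 7.87072 now.
Offer 9 ≥ 7.87072, so Bob accepts.

Accept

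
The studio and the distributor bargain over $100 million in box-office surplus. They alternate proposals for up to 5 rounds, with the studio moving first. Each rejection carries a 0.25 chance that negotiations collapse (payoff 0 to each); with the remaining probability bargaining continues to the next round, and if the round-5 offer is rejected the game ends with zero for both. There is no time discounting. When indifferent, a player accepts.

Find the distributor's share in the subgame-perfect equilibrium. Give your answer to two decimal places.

29.30

Round 5 (the studio proposes): the distributor will accept anything ≥ 0, so the studio offers 0 and keeps 100.
Round 4 (the distributor proposes): rejecting gives the studio an expected 0.75 × 100 = 75. The distributor offers 75 and keeps 100 − 75 = 25.
Round 3 (the studio proposes): rejecting gives the distributor an expected 0.75 × 25 = 18.75, so the studio offers 18.75, keeping 81.25.
Round 2 (the distributor proposes): rejecting gives the studio an expected 0.75 × 81.25 = 60.9375. The distributor offers 60.9375 and keeps 100 − 60.9375 = 39.0625.
Round 1 (the studio proposes): rejecting gives the distributor an expected 0.75 × 39.0625 = 29.296875. The studio offers 29.296875 and keeps 100 − 29.296875 = 70.703125.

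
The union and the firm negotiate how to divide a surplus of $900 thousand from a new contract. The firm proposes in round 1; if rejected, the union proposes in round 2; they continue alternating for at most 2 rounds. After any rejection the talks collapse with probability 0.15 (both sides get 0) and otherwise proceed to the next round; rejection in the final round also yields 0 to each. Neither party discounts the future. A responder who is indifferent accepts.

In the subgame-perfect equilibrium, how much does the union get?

Round 2 (the union proposes): rejection yields 0 for the firm; the union offers 0 and keeps 900.
Round 1 (the firm proposes): rejecting gives the union an expected 0.85 × 900 = 765; the firm offers that and keeps 135.

765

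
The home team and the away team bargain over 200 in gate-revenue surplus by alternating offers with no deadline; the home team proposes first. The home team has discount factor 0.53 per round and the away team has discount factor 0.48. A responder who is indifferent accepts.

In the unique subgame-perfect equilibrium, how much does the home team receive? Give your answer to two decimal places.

139.48

When the home team proposes, the away team accepts any offer worth at least 0.48 times what the away team would get by proposing next round; and vice versa.
This gives x = 200 − 0.48y and y = 200 − 0.53x, where x and y are each side's share when it proposes.
Hence (1 − 0.48·0.53)x = 200(1 − 0.48), i.e. 0.7456·x = 104.
x ≈ 139.4850; the away team's share is 200 − x ≈ 60.5150.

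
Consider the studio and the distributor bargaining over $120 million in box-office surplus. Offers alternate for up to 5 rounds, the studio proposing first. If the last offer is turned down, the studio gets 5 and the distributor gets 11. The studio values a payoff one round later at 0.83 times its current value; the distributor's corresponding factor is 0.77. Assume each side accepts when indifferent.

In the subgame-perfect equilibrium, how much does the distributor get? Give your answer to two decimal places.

30.24

Solve by backward induction from round 5.
Round 5 (the studio proposes): the distributor gets 11 if talks fail, so the studio offers 11 and keeps 109.
Round 4 (the distributor proposes): the studio can get 109 next round, worth 0.83 × 109 = 90.47 now; the distributor offers that and keeps 29.53.
Round 3 (the studio proposes): the distributor can get 29.53 next round, worth 0.77 × 29.53 = 22.7381 now; the studio offers that and keeps 97.2619.
Round 2 (the distributor proposes): the studio can get 97.2619 next round, worth 0.83 × 97.2619 = 80.727377 now; the distributor offers that and keeps 39.272623.
Round 1 (the studio proposes): the distributor can get 39.272623 next round, worth 0.77 × 39.272623 = 30.23991971 now. The studio offers 30.23991971 and keeps 120 − 30.23991971 = 89.76008029.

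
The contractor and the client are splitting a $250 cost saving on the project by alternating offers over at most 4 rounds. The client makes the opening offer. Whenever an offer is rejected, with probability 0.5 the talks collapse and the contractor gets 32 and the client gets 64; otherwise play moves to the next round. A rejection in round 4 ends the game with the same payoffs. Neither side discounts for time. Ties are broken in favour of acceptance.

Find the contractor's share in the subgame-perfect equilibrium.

Round 4 (the contractor proposes): the client gets 64 if talks fail, so the contractor offers 64 and keeps 186.
Round 3 (the client proposes): rejecting gives the contractor an expected 0.5 × 186 + 0.5 × 32 = 109; the client offers that and keeps 141.
Round 2 (the contractor proposes): rejecting gives the client an expected 0.5 × 141 + 0.5 × 64 = 102.5; the contractor offers that and keeps 147.5.
Round 1 (the client proposes): rejecting gives the contractor an expected 0.5 × 147.5 + 0.5 × 32 = 89.75. The client offers 89.75 and keeps 250 − 89.75 = 160.25.

89.75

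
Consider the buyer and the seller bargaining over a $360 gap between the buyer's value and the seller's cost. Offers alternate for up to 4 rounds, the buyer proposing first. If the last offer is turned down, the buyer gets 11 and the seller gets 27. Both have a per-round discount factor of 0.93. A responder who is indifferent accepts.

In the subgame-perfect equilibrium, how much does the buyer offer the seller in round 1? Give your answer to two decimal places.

304.16

Round 4 (the seller proposes): the buyer gets 11 if talks fail, so the seller offers 11 and keeps 349.
Round 3 (the buyer proposes): the seller can get 349 next round, worth 0.93 × 349 = 324.57 now, so the buyer offers 324.57, keeping 35.43.
Round 2 (the seller proposes): the buyer can get 35.43 next round, worth 0.93 × 35.43 = 32.9499 now, so the seller offers 32.9499, keeping 327.0501.
Round 1 (the buyer proposes): the seller can get 327.0501 next round, worth 0.93 × 327.0501 = 304.156593 now, so the buyer offers 304.156593, keeping 55.843407.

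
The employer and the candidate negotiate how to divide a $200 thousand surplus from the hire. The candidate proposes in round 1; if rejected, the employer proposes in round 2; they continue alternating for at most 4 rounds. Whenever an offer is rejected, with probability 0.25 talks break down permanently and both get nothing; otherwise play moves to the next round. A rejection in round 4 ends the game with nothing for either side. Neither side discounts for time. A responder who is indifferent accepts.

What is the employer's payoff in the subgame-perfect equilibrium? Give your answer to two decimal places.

Round 4 (the employer proposes): the candidate will accept anything ≥ 0, so the employer offers 0 and keeps 200.
Round 3 (the candidate proposes): rejecting gives the employer an expected 0.75 × 200 = 150. The candidate offers 150 and keeps 200 − 150 = 50.
Round 2 (the employer proposes): rejecting gives the candidate an expected 0.75 × 50 = 37.5; the employer offers that and keeps 162.5.
Round 1 (the candidate proposes): rejecting gives the employer an expected 0.75 × 162.5 = 121.875. The candidate offers 121.875 and keeps 200 − 121.875 = 78.125.

121.88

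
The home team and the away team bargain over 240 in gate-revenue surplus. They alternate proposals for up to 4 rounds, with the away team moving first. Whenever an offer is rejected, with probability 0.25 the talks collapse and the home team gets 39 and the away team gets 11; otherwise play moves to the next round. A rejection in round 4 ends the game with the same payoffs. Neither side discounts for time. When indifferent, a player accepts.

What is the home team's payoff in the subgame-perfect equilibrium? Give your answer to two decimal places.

Round 4 (the home team proposes): the away team gets 11 if talks fail, so the home team offers 11 and keeps 229.
Round 3 (the away team proposes): rejecting gives the home team an expected 0.75 × 229 + 0.25 × 39 = 181.5; the away team offers that and keeps 58.5.
Round 2 (the home team proposes): rejecting gives the away team an expected 0.75 × 58.5 + 0.25 × 11 = 46.625. The home team offers 46.625 and keeps 240 − 46.625 = 193.375.
Round 1 (the away team proposes): rejecting gives the home team an expected 0.75 × 193.375 + 0.25 × 39 = 154.78125, so the away team offers 154.78125, keeping 85.21875.

154.78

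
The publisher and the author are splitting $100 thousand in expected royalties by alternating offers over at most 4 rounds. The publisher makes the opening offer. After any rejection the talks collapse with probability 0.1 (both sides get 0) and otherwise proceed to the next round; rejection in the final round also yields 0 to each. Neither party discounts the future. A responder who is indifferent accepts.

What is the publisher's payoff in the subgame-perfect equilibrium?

18.1

Round 4 (the author proposes): rejection yields 0 for the publisher; the author offers 0 and keeps 100.
Round 3 (the publisher proposes): rejecting gives the author an expected 0.9 × 100 = 90; the publisher offers that and keeps 10.
Round 2 (the author proposes): rejecting gives the publisher an expected 0.9 × 10 = 9, so the author offers 9, keeping 91.
Round 1 (the publisher proposes): rejecting gives the author an expected 0.9 × 91 = 81.9; the publisher offers that and keeps 18.1.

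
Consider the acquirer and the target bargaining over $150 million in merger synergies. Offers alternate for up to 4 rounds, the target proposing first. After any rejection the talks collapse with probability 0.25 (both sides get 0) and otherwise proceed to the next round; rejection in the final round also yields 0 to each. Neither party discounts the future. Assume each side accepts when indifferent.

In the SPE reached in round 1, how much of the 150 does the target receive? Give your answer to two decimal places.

By backward induction:
Round 4 (the acquirer proposes): the target will accept anything ≥ 0, so the acquirer offers 0 and keeps 150.
Round 3 (the target proposes): rejecting gives the acquirer an expected 0.75 × 150 = 112.5. The target offers 112.5 and keeps 150 − 112.5 = 37.5.
Round 2 (the acquirer proposes): rejecting gives the target an expected 0.75 × 37.5 = 28.125. The acquirer offers 28.125 and keeps 150 − 28.125 = 121.875.
Round 1 (the target proposes): rejecting gives the acquirer an expected 0.75 × 121.875 = 91.40625; the target offers that and keeps 58.59375.

58.59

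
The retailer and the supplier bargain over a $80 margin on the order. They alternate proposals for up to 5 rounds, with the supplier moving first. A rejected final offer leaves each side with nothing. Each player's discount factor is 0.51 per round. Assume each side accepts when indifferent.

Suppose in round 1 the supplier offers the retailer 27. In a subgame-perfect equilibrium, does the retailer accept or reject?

Accept

Work out the retailer's continuation value if the offer is rejected.
Round 5 (the supplier proposes): rejection yields 0 for the retailer; the supplier offers 0 and keeps 80.
Round 4 (the retailer proposes): the supplier can get 80 next round, worth 0.51 × 80 = 40.8 now. The retailer offers 40.8 and keeps 80 − 40.8 = 39.2.
Round 3 (the supplier proposes): the retailer can get 39.2 next round, worth 0.51 × 39.2 = 19.992 now. The supplier offers 19.992 and keeps 80 − 19.992 = 60.008.
Round 2 (the retailer proposes): the supplier can get 60.008 next round, worth 0.51 × 60.008 = 30.60408 now. The retailer offers 30.60408 and keeps 80 − 30.60408 = 49.39592.
So by rejecting in round 1, the retailer gets 49.39592 next round, worth 0.51 × 49.39592 = 25.1919192 now.
Offer 27 ≥ 25.1919192, so the retailer accepts.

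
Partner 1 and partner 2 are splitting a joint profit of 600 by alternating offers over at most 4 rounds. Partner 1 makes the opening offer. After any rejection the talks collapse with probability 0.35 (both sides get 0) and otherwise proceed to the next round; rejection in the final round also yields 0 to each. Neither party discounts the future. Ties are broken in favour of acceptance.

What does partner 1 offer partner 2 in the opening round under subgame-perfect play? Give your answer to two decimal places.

301.28

By backward induction:
Round 4 (partner 2 proposes): rejection yields 0 for partner 1; partner 2 offers 0 and keeps 600.
Round 3 (partner 1 proposes): rejecting gives partner 2 an expected 0.65 × 600 = 390; partner 1 offers that and keeps 210.
Round 2 (partner 2 proposes): rejecting gives partner 1 an expected 0.65 × 210 = 136.5, so partner 2 offers 136.5, keeping 463.5.
Round 1 (partner 1 proposes): rejecting gives partner 2 an expected 0.65 × 463.5 = 301.275. Partner 1 offers 301.275 and keeps 600 − 301.275 = 298.725.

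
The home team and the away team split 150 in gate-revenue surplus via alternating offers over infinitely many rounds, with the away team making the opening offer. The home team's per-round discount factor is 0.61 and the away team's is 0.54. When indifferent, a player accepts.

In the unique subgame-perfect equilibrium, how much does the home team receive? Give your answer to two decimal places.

Let x be the away team's share when the away team proposes and y be the home team's share when the home team proposes.
The home team accepts iff offered ≥ 0.61·y, so x = 150 − 0.61y. Symmetrically y = 150 − 0.54x.
Substituting: x = 150 − 0.61(150 − 0.54x), giving x(1 − 0.54·0.61) = 150(1 − 0.61).
So x = 150 × 0.39 / 0.6706 ≈ 87.2353, and the home team receives 150 − x ≈ 62.7647.

62.76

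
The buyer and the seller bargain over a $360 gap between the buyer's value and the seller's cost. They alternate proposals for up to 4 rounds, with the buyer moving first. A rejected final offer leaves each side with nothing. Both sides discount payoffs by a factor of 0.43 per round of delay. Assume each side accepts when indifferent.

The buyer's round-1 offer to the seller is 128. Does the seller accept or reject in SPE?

Accept

Round 4 (the seller proposes): the buyer will accept anything ≥ 0, so the seller offers 0 and keeps 360.
Round 3 (the buyer proposes): the seller can get 360 next round, worth 0.43 × 360 = 154.8 now; the buyer offers that and keeps 205.2.
Round 2 (the seller proposes): the buyer can get 205.2 next round, worth 0.43 × 205.2 = 88.236 now. The seller offers 88.236 and keeps 360 − 88.236 = 271.764.
So by rejecting in round 1, the seller gets 271.764 next round, worth 0.43 × 271.764 = 116.85852 now.
Offer 128 ≥ 116.85852, so the seller accepts.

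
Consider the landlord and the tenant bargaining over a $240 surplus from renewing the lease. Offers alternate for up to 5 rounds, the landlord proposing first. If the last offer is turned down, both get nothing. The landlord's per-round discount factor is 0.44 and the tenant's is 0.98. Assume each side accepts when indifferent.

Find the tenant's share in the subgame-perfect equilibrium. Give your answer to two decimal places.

Work backward from the last round.
Round 5 (the landlord proposes): the tenant will accept anything ≥ 0, so the landlord offers 0 and keeps 240.
Round 4 (the tenant proposes): the landlord can get 240 next round, worth 0.44 × 240 = 105.6 now; the tenant offers that and keeps 134.4.
Round 3 (the landlord proposes): the tenant can get 134.4 next round, worth 0.98 × 134.4 = 131.712 now. The landlord offers 131.712 and keeps 240 − 131.712 = 108.288.
Round 2 (the tenant proposes): the landlord can get 108.288 next round, worth 0.44 × 108.288 = 47.64672 now; the tenant offers that and keeps 192.35328.
Round 1 (the landlord proposes): the tenant can get 192.35328 next round, worth 0.98 × 192.35328 = 188.5062144 now; the landlord offers that and keeps 51.4937856.

188.51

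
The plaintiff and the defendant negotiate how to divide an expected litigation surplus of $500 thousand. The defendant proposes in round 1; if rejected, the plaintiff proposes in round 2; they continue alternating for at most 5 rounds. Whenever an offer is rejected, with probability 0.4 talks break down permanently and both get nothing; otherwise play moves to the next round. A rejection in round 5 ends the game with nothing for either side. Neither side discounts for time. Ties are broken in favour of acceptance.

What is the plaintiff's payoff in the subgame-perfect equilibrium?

Round 5 (the defendant proposes): rejection yields 0 for the plaintiff; the defendant offers 0 and keeps 500.
Round 4 (the plaintiff proposes): rejecting gives the defendant an expected 0.6 × 500 = 300, so the plaintiff offers 300, keeping 200.
Round 3 (the defendant proposes): rejecting gives the plaintiff an expected 0.6 × 200 = 120. The defendant offers 120 and keeps 500 − 120 = 380.
Round 2 (the plaintiff proposes): rejecting gives the defendant an expected 0.6 × 380 = 228; the plaintiff offers that and keeps 272.
Round 1 (the defendant proposes): rejecting gives the plaintiff an expected 0.6 × 272 = 163.2; the defendant offers that and keeps 336.8.

163.2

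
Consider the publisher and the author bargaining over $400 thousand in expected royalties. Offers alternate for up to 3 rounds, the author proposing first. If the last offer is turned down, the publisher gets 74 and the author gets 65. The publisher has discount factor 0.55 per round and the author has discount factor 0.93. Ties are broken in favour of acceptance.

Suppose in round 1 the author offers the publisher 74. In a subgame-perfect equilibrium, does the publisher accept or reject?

Work out the publisher's continuation value if the offer is rejected.
Round 3 (the author proposes): the publisher gets 74 if talks fail, so the author offers 74 and keeps 326.
Round 2 (the publisher proposes): the author can get 326 next round, worth 0.93 × 326 = 303.18 now; the publisher offers that and keeps 96.82.
So by rejecting in round 1, the publisher gets 96.82 next round, worth 0.55 × 96.82 = 53.251 now.
Offer 74 ≥ 53.251, so the publisher accepts.

Accept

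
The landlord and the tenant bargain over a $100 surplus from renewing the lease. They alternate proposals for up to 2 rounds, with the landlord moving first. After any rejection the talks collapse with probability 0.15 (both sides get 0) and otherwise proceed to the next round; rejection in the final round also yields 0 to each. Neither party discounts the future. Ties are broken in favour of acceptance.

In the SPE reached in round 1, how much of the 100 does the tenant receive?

Round 2 (the tenant proposes): rejection yields 0 for the landlord; the tenant offers 0 and keeps 100.
Round 1 (the landlord proposes): rejecting gives the tenant an expected 0.85 × 100 = 85; the landlord offers that and keeps 15.

85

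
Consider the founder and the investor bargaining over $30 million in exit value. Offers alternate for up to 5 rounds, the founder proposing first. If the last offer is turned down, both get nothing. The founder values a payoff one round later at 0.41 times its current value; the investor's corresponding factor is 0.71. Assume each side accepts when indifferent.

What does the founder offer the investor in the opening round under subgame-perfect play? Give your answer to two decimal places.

By backward induction:
Round 5 (the founder proposes): the investor will accept anything ≥ 0, so the founder offers 0 and keeps 30.
Round 4 (the investor proposes): the founder can get 30 next round, worth 0.41 × 30 = 12.3 now. The investor offers 12.3 and keeps 30 − 12.3 = 17.7.
Round 3 (the founder proposes): the investor can get 17.7 next round, worth 0.71 × 17.7 = 12.567 now; the founder offers that and keeps 17.433.
Round 2 (the investor proposes): the founder can get 17.433 next round, worth 0.41 × 17.433 = 7.14753 now; the investor offers that and keeps 22.85247.
Round 1 (the founder proposes): the investor can get 22.85247 next round, worth 0.71 × 22.85247 = 16.2252537 now; the founder offers that and keeps 13.7747463.

16.23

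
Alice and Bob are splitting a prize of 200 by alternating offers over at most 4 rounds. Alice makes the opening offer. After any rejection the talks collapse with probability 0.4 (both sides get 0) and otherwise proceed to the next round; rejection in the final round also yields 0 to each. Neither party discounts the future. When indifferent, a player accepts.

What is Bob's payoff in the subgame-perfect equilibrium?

Round 4 (Bob proposes): Alice will accept anything ≥ 0, so Bob offers 0 and keeps 200.
Round 3 (Alice proposes): rejecting gives Bob an expected 0.6 × 200 = 120, so Alice offers 120, keeping 80.
Round 2 (Bob proposes): rejecting gives Alice an expected 0.6 × 80 = 48; Bob offers that and keeps 152.
Round 1 (Alice proposes): rejecting gives Bob an expected 0.6 × 152 = 91.2, so Alice offers 91.2, keeping 108.8.

91.2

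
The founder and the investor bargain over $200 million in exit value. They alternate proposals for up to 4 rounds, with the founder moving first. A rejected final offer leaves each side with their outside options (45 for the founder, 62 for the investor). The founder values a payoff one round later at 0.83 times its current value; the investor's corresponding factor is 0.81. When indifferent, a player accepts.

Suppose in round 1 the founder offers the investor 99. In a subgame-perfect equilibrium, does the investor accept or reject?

Reject

Work out the investor's continuation value if the offer is rejected.
Round 4 (the investor proposes): the founder gets 45 if talks fail, so the investor offers 45 and keeps 155.
Round 3 (the founder proposes): the investor can get 155 next round, worth 0.81 × 155 = 125.55 now. The founder offers 125.55 and keeps 200 − 125.55 = 74.45.
Round 2 (the investor proposes): the founder can get 74.45 next round, worth 0.83 × 74.45 = 61.7935 now, so the investor offers 61.7935, keeping 138.2065.
So by rejecting in round 1, the investor gets 138.2065 next round, worth 0.81 × 138.2065 = 111.947265 now.
Offer 99 < 111.947265, so the investor rejects.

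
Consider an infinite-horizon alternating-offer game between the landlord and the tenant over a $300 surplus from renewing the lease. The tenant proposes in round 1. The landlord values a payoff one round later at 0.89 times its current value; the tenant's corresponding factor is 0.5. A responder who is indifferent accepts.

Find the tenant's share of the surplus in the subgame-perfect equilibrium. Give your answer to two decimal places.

59.46

Let x be the tenant's share when the tenant proposes and y be the landlord's share when the landlord proposes.
The landlord accepts iff offered ≥ 0.89·y, so x = 300 − 0.89y. Symmetrically y = 300 − 0.5x.
Substituting: x = 300 − 0.89(300 − 0.5x), giving x(1 − 0.5·0.89) = 300(1 − 0.89).
So x = 300 × 0.11 / 0.555 ≈ 59.4595, and the landlord receives 300 − x ≈ 240.5405.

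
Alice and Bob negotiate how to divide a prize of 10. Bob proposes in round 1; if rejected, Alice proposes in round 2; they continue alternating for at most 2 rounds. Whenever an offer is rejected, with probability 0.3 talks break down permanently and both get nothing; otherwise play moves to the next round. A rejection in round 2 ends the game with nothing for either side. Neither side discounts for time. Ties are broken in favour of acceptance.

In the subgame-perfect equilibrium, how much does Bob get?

Round 2 (Alice proposes): rejection yields 0 for Bob; Alice offers 0 and keeps 10.
Round 1 (Bob proposes): rejecting gives Alice an expected 0.7 × 10 = 7. Bob offers 7 and keeps 10 − 7 = 3.

3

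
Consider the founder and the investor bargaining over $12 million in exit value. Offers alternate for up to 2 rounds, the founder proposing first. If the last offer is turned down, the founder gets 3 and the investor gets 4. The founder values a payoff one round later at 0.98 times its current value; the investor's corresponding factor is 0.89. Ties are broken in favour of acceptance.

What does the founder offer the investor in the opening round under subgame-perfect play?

Round 2 (the investor proposes): the founder gets 3 if talks fail, so the investor offers 3 and keeps 9.
Round 1 (the founder proposes): the investor can get 9 next round, worth 0.89 × 9 = 8.01 now; the founder offers that and keeps 3.99.

8.01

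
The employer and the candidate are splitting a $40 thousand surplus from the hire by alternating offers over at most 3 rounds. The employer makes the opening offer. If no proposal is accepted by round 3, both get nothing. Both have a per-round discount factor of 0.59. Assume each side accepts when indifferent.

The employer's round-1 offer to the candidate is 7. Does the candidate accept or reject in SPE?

Reject

Work out the candidate's continuation value if the offer is rejected.
Round 3 (the employer proposes): the candidate will accept anything ≥ 0, so the employer offers 0 and keeps 40.
Round 2 (the candidate proposes): the employer can get 40 next round, worth 0.59 × 40 = 23.6 now, so the candidate offers 23.6, keeping 16.4.
So by rejecting in round 1, the candidate gets 16.4 next round, worth 0.59 × 16.4 = 9.676 now.
Offer 7 < 9.676, so the candidate rejects.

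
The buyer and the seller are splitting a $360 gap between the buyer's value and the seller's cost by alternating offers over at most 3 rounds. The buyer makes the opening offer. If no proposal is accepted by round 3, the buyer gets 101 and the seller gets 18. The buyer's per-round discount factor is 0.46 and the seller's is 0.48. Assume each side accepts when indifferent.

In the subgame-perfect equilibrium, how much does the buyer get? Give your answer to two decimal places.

Round 3 (the buyer proposes): the seller gets 18 if talks fail, so the buyer offers 18 and keeps 342.
Round 2 (the seller proposes): the buyer can get 342 next round, worth 0.46 × 342 = 157.32 now. The seller offers 157.32 and keeps 360 − 157.32 = 202.68.
Round 1 (the buyer proposes): the seller can get 202.68 next round, worth 0.48 × 202.68 = 97.2864 now. The buyer offers 97.2864 and keeps 360 − 97.2864 = 262.7136.

262.71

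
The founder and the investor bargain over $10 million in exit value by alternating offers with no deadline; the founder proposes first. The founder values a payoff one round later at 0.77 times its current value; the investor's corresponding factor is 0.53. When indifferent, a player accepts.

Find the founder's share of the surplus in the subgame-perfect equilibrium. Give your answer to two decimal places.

7.94

In a stationary SPE each proposer offers the other exactly their discounted continuation value.
If the founder keeps x when proposing and the investor keeps y when proposing, then x = 10 − 0.53y and y = 10 − 0.77x.
Solving: x = 10(1 − 0.53) / (1 − 0.77·0.53) = 4.7 / 0.5919 ≈ 7.9405.
The investor gets 10 − 7.9405 ≈ 2.0595.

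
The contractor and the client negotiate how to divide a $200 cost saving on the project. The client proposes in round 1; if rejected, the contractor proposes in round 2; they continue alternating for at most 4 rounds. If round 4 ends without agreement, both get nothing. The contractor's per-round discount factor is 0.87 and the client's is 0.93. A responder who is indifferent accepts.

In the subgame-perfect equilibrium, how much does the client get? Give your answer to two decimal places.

Solve by backward induction from round 4.
Round 4 (the contractor proposes): rejection yields 0 for the client; the contractor offers 0 and keeps 200.
Round 3 (the client proposes): the contractor can get 200 next round, worth 0.87 × 200 = 174 now, so the client offers 174, keeping 26.
Round 2 (the contractor proposes): the client can get 26 next round, worth 0.93 × 26 = 24.18 now, so the contractor offers 24.18, keeping 175.82.
Round 1 (the client proposes): the contractor can get 175.82 next round, worth 0.87 × 175.82 = 152.9634 now, so the client offers 152.9634, keeping 47.0366.

47.04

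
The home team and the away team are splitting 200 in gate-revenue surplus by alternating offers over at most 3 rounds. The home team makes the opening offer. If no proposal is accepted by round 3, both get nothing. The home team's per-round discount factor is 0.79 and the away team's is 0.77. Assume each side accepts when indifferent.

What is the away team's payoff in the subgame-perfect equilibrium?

32.34

By backward induction:
Round 3 (the home team proposes): rejection yields 0 for the away team; the home team offers 0 and keeps 200.
Round 2 (the away team proposes): the home team can get 200 next round, worth 0.79 × 200 = 158 now; the away team offers that and keeps 42.
Round 1 (the home team proposes): the away team can get 42 next round, worth 0.77 × 42 = 32.34 now; the home team offers that and keeps 167.66.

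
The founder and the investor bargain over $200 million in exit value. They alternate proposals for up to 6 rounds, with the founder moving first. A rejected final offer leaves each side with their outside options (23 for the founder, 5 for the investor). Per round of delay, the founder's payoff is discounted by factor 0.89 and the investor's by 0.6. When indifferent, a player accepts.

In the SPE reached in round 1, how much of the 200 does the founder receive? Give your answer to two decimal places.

149.47

Round 6 (the investor proposes): the founder gets 23 if talks fail, so the investor offers 23 and keeps 177.
Round 5 (the founder proposes): the investor can get 177 next round, worth 0.6 × 177 = 106.2 now. The founder offers 106.2 and keeps 200 − 106.2 = 93.8.
Round 4 (the investor proposes): the founder can get 93.8 next round, worth 0.89 × 93.8 = 83.482 now. The investor offers 83.482 and keeps 200 − 83.482 = 116.518.
Round 3 (the founder proposes): the investor can get 116.518 next round, worth 0.6 × 116.518 = 69.9108 now; the founder offers that and keeps 130.0892.
Round 2 (the investor proposes): the founder can get 130.0892 next round, worth 0.89 × 130.0892 = 115.779388 now; the investor offers that and keeps 84.220612.
Round 1 (the founder proposes): the investor can get 84.220612 next round, worth 0.6 × 84.220612 = 50.5323672 now; the founder offers that and keeps 149.4676328.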